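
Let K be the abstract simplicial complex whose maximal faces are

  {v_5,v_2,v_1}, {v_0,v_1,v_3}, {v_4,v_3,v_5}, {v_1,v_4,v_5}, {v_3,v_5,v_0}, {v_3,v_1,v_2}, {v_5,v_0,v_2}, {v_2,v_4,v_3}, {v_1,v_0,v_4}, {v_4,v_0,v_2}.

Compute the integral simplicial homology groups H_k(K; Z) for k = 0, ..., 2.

H_0 ≅ Z,  H_1 ≅ Z/2Z,  H_2 = 0.

Take the total order v_0 < v_1 < v_2 < v_3 < v_4 < v_5 on the vertex set. Then K (dimension 2) consists of the simplices:

  0-simplices (6): [v_0], [v_1], [v_2], [v_3], [v_4], [v_5]
  1-simplices (15): (15 of them)
  2-simplices (10): [v_0,v_1,v_3], [v_0,v_1,v_4], [v_0,v_2,v_4], [v_0,v_2,v_5], [v_0,v_3,v_5], [v_1,v_2,v_3], [v_1,v_2,v_5], [v_1,v_4,v_5], [v_2,v_3,v_4], [v_3,v_4,v_5]

giving chain groups C_0 ≅ Z^6, C_1 ≅ Z^15, C_2 ≅ Z^10.

∂_1: C_1 → C_0 is given by ∂[p,q] = [q] − [p]. For instance
  ∂[v_1,v_5] = [v_5] − [v_1].
The resulting 6×15 matrix has rank 5, and its Smith normal form has invariant factors (1,1,1,1,1).

∂_2: C_2 → C_1 sends each 2-simplex [p,q,r] to [q,r] − [p,r] + [p,q]. For instance
  ∂[v_3,v_4,v_5] = [v_4,v_5] − [v_3,v_5] + [v_3,v_4],
  ∂[v_0,v_2,v_5] = [v_2,v_5] − [v_0,v_5] + [v_0,v_2].
As a 15×10 matrix over Z this has rank 10, with invariant factors (1,1,1,1,1,1,1,1,1,2).

Reading off H_k = ker ∂_k / im ∂_{k+1}:

  H_0: rank C_0 − rank ∂_1 = 6 − 5 = 1, and the invariant factors of ∂_1 are all 1, so H_0 ≅ Z.
  H_1: rank ker ∂_1 − rank ∂_2 = (15 − 5) − 10 = 0, and ∂_2 has invariant factor 2 > 1, so H_1 ≅ Z/2Z.
  H_2: rank ker ∂_2 − rank ∂_3 = (10 − 10) − 0 = 0, and there is no ∂_3, so H_2 ≅ 0.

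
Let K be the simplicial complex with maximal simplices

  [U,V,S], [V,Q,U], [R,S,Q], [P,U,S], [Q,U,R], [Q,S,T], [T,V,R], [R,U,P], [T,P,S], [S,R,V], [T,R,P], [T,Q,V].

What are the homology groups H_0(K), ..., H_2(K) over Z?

H_0 = Z,  H_1 = Z/2Z,  H_2 = 0.

We work with the vertex ordering P < Q < R < S < T < U < V. The simplices of K, each written with vertices in increasing order, are:

  0-simplices (7): P, Q, R, S, T, U, V
  1-simplices (18): PR, PS, PT, PU, QR, QS, QT, QU, QV, RS, RT, RU, RV, ST, SU, SV, TV, UV
  2-simplices (12): PRT, PRU, PST, PSU, QRS, QRU, QST, QTV, QUV, RSV, RTV, SUV

giving chain groups C_0 ≅ Z^7, C_1 ≅ Z^18, C_2 ≅ Z^12.

Boundary ∂_1: C_1 → C_0 sends each edge [p,q] (with p < q) to q − p.
As a 7×18 matrix over Z this has rank 6, with invariant factors (1,1,1,1,1,1).

The boundary map ∂_2: C_2 → C_1 sends each 2-simplex [p,q,r] to [q,r] − [p,r] + [p,q]. For instance
  ∂QST = ST − QT + QS,
  ∂QUV = UV − QV + QU.
The 18×12 boundary matrix has rank 12 and Smith normal form diag(1,1,1,1,1,1,1,1,1,1,1,2).

Reading off H_k = ker ∂_k / im ∂_{k+1}:

  H_0: rank C_0 − rank ∂_1 = 7 − 6 = 1, and the invariant factors of ∂_1 are all 1, so H_0 = Z.
  H_1: rank ker ∂_1 − rank ∂_2 = (18 − 6) − 12 = 0, and ∂_2 has invariant factor 2 > 1, so H_1 = Z/2Z.
  H_2: rank ker ∂_2 − rank ∂_3 = (12 − 12) − 0 = 0, and there is no ∂_3, so H_2 = 0.

As a check, the Euler characteristic is 7 − 18 + 12 = 1, which agrees with 1 − 0 + 0 = 1.
(K is a triangulation of the real projective plane RP^2.)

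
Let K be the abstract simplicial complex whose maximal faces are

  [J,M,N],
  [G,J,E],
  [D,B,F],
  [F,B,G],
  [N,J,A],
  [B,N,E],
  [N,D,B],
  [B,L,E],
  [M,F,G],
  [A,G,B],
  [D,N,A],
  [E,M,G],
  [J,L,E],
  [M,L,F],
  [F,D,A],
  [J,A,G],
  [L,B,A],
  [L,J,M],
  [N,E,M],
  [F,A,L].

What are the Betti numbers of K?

b_0 = 1, b_1 = 1, b_2 = 0.

Order the vertices as A < B < D < E < F < G < J < L < M < N. Listing each simplex with vertices in this order, K has dimension 2 with simplices:

  0-simplices (10): A, B, D, E, F, G, J, L, M, N
  1-simplices (30): AB, AD, AF, AG, AJ, AL, AN, BD, BE, BF, BG, BL, BN, DF, DN, EG, EJ, EL, EM, EN, FG, FL, FM, GJ, GM, JL, JM, JN, LM, MN
  2-simplices (20): ABG, ABL, ADF, ADN, AFL, AGJ, AJN, BDF, BDN, BEL, BEN, BFG, EGJ, EGM, EJL, EMN, FGM, FLM, JLM, JMN

so the chain groups are C_0 ≅ Z^10, C_1 ≅ Z^30, C_2 ≅ Z^20.

Boundary ∂_1: C_1 → C_0 is given by ∂[p,q] = [q] − [p]. For instance
  ∂BF = F − B.
As a 10×30 matrix over Z this has rank 9, with invariant factors (1,1,1,1,1,1,1,1,1).

Boundary ∂_2: C_2 → C_1 acts by ∂[p,q,r] = [q,r] − [p,r] + [p,q]. For instance
  ∂JMN = MN − JN + JM,
  ∂ADF = DF − AF + AD.
As a 30×20 matrix over Z this has rank 20, with invariant factors (1,1,1,1,1,1,1,1,1,1,1,1,1,1,1,1,1,1,1,2).

Computing H_k = (kernel of ∂_k) / (image of ∂_{k+1}):

  H_0: rank C_0 − rank ∂_1 = 10 − 9 = 1, and the invariant factors of ∂_1 are all 1, so H_0 ≅ Z.
  H_1: rank ker ∂_1 − rank ∂_2 = (30 − 9) − 20 = 1, and ∂_2 has invariant factor 2 > 1, so H_1 ≅ Z × Z/2.
  H_2: rank ker ∂_2 − rank ∂_3 = (20 − 20) − 0 = 0, and there is no ∂_3, so H_2 ≅ 0.

As a check, the Euler characteristic is 10 − 30 + 20 = 0, which agrees with 1 − 1 + 0 = 0.
(K is a triangulation of the Klein bottle.)

Hence the Betti numbers are b_0 = 1, b_1 = 1, b_2 = 0.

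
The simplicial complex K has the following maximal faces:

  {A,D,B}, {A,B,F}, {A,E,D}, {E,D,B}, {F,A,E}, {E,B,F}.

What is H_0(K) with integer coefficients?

H_0 = Z.

Fix the vertex order A < B < D < E < F and write every simplex with vertices in increasing order. Then dim K = 2 and the simplices of K are:

  0-simplices (5): A, B, D, E, F
  1-simplices (9): AB, AD, AE, AF, BD, BE, BF, DE, EF
  2-simplices (6): ABD, ABF, ADE, AEF, BDE, BEF

so the chain groups are C_0 ≅ Z^5, C_1 ≅ Z^9, C_2 ≅ Z^6.

∂_1: C_1 → C_0 maps an edge to its endpoints' difference, ∂[p,q] = q − p. For instance
  ∂AD = D − A.
This gives a 5×9 integer matrix of rank 4; reducing to Smith normal form yields diagonal entries (1,1,1,1).

∂_2: C_2 → C_1 maps a triangle to the signed sum of its edges. For instance
  ∂BEF = EF − BF + BE,
  ∂AEF = EF − AF + AE.
The resulting 9×6 matrix has rank 5, and its Smith normal form has invariant factors (1,1,1,1,1).

Computing H_k = (kernel of ∂_k) / (image of ∂_{k+1}):

  H_0: rank C_0 − rank ∂_1 = 5 − 4 = 1, and the invariant factors of ∂_1 are all 1, so H_0 = Z.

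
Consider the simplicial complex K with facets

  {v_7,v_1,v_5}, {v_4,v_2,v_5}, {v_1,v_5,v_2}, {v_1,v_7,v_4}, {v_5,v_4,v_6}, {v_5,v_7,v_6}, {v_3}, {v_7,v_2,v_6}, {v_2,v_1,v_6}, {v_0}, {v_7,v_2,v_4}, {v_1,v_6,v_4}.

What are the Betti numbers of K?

b_0 = 3, b_1 = 0, b_2 = 0.

K has 8 vertices, 15 edges, 10 triangles.
rank ∂_0 = 0, rank ∂_1 = 5 ⇒ b_0 = 8 − 0 − 5 = 3; all invariant factors of ∂_1 are 1 so no torsion. So H_0 ≅ Z^3.
rank ∂_1 = 5, rank ∂_2 = 10 ⇒ b_1 = 15 − 5 − 10 = 0; ∂_2 has invariant factor(s) [2] giving torsion. So H_1 ≅ Z/2.
rank ∂_2 = 10, rank ∂_3 = 0 ⇒ b_2 = 10 − 10 − 0 = 0. So H_2 ≅ 0.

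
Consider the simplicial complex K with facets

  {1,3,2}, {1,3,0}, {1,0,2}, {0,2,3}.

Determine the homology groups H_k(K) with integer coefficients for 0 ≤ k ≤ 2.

Fix the vertex order 0 < 1 < 2 < 3 and write every simplex with vertices in increasing order. Then dim K = 2 and the simplices of K are:

  0-simplices (4): [0], [1], [2], [3]
  1-simplices (6): [0,1], [0,2], [0,3], [1,2], [1,3], [2,3]
  2-simplices (4): [0,1,2], [0,1,3], [0,2,3], [1,2,3]

giving chain groups C_0 ≅ Z^4, C_1 ≅ Z^6, C_2 ≅ Z^4.

The boundary map ∂_1: C_1 → C_0 sends each edge [p,q] (with p < q) to q − p.
As a 4×6 matrix over Z this has rank 3, with invariant factors (1,1,1).

∂_2: C_2 → C_1 sends each 2-simplex [p,q,r] to [q,r] − [p,r] + [p,q]. For instance
  ∂[0,1,2] = [1,2] − [0,2] + [0,1],
  ∂[0,1,3] = [1,3] − [0,3] + [0,1].
The 6×4 boundary matrix has rank 3 and Smith normal form diag(1,1,1).

Computing H_k = (kernel of ∂_k) / (image of ∂_{k+1}):

  H_0: rank C_0 − rank ∂_1 = 4 − 3 = 1, and the invariant factors of ∂_1 are all 1, so H_0 = Z.
  H_1: rank ker ∂_1 − rank ∂_2 = (6 − 3) − 3 = 0, and the invariant factors of ∂_2 are all 1, so H_1 = 0.
  H_2: rank ker ∂_2 − rank ∂_3 = (4 − 3) − 0 = 1, and there is no ∂_3, so H_2 = Z.

H_0 ≅ Z,  H_1 = 0,  H_2 ≅ Z.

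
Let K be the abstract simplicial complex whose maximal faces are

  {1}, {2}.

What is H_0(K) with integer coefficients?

H_0 = Z^2.

We work with the vertex ordering 1 < 2. The simplices of K, each written with vertices in increasing order, are:

  0-simplices (2): [1], [2]

giving chain groups C_0 ≅ Z^2.

Computing H_k = (kernel of ∂_k) / (image of ∂_{k+1}):

  H_0: rank C_0 − rank ∂_1 = 2 − 0 = 2, and there is no ∂_1, so H_0 ≅ Z^2.

(K is a triangulation of a set of 2 points.)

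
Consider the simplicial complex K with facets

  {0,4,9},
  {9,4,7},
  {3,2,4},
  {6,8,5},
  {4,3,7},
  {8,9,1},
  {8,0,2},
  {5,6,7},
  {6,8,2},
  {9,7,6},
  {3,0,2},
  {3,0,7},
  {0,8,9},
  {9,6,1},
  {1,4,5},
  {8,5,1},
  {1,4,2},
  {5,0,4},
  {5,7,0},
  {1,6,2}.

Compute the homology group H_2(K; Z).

H_2 ≅ 0.

Fix the vertex order 0 < 1 < 2 < 3 < 4 < 5 < 6 < 7 < 8 < 9 and write every simplex with vertices in increasing order. Then dim K = 2 and the simplices of K are:

  0-simplices (10): [0], [1], [2], [3], [4], [5], [6], [7], [8], [9]
  1-simplices (30): (30 of them)
  2-simplices (20): (20 of them)

Hence C_0 ≅ Z^10, C_1 ≅ Z^30, C_2 ≅ Z^20.

The boundary map ∂_1: C_1 → C_0 is given by ∂[p,q] = [q] − [p].
The 10×30 boundary matrix has rank 9 and Smith normal form diag(1,1,1,1,1,1,1,1,1).

The boundary map ∂_2: C_2 → C_1 acts by ∂[p,q,r] = [q,r] − [p,r] + [p,q]. For instance
  ∂[2,6,8] = [6,8] − [2,8] + [2,6],
  ∂[0,3,7] = [3,7] − [0,7] + [0,3].
The resulting 30×20 matrix has rank 20, and its Smith normal form has invariant factors (1,1,1,1,1,1,1,1,1,1,1,1,1,1,1,1,1,1,1,2).

From H_k ≅ ker(∂_k) / im(∂_{k+1}) we obtain:

  H_2: rank ker ∂_2 − rank ∂_3 = (20 − 20) − 0 = 0, and there is no ∂_3, so H_2 ≅ 0.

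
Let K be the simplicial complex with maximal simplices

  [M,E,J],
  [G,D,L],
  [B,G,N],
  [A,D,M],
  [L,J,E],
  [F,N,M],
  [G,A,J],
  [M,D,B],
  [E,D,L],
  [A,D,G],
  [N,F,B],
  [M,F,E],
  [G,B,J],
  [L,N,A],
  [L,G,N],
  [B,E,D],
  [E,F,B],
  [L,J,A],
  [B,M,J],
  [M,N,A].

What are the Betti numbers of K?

K has 10 vertices, 30 edges, 20 triangles.
rank ∂_0 = 0, rank ∂_1 = 9 ⇒ b_0 = 10 − 0 − 9 = 1; all invariant factors of ∂_1 are 1 so no torsion. So H_0 = Z.
rank ∂_1 = 9, rank ∂_2 = 20 ⇒ b_1 = 30 − 9 − 20 = 1; ∂_2 has invariant factor(s) [2] giving torsion. So H_1 = Z ⊕ Z_2.
rank ∂_2 = 20, rank ∂_3 = 0 ⇒ b_2 = 20 − 20 − 0 = 0. So H_2 = 0.

b_0 = 1, b_1 = 1, b_2 = 0.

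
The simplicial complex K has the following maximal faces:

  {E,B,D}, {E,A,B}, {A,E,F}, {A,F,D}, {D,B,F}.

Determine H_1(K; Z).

Order the vertices as A < B < D < E < F. Listing each simplex with vertices in this order, K has dimension 2 with simplices:

  0-simplices (5): A, B, D, E, F
  1-simplices (10): AB, AD, AE, AF, BD, BE, BF, DE, DF, EF
  2-simplices (5): ABE, ADF, AEF, BDE, BDF

Hence C_0 ≅ Z^5, C_1 ≅ Z^10, C_2 ≅ Z^5.

Boundary ∂_1: C_1 → C_0 is given by ∂[p,q] = [q] − [p].
This gives a 5×10 integer matrix of rank 4; reducing to Smith normal form yields diagonal entries (1,1,1,1).

Boundary ∂_2: C_2 → C_1 acts by ∂[p,q,r] = [q,r] − [p,r] + [p,q]. For instance
  ∂ADF = DF − AF + AD,
  ∂ABE = BE − AE + AB.
This gives a 10×5 integer matrix of rank 5; reducing to Smith normal form yields diagonal entries (1,1,1,1,1).

Reading off H_k = ker ∂_k / im ∂_{k+1}:

  H_1: rank ker ∂_1 − rank ∂_2 = (10 − 4) − 5 = 1, and the invariant factors of ∂_2 are all 1, so H_1 ≅ Z.

H_1 ≅ Z.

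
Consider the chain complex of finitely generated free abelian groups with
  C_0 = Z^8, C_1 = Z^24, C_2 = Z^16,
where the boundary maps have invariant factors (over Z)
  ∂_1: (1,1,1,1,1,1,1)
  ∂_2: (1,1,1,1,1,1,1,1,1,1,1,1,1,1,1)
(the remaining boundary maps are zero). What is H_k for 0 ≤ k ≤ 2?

H_0: b_0 = 8 − 0 − 7 = 1; torsion from ∂_1 factors > 1: none. So H_0 ≅ Z.
H_1: b_1 = 24 − 7 − 15 = 2; torsion from ∂_2 factors > 1: none. So H_1 ≅ Z^2.
H_2: b_2 = 16 − 15 − 0 = 1; torsion from ∂_3 factors > 1: none. So H_2 ≅ Z.

H_0 ≅ Z,  H_1 ≅ Z^2,  H_2 ≅ Z.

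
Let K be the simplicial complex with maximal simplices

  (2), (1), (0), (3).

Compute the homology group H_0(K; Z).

Order the vertices as 0 < 1 < 2 < 3. Listing each simplex with vertices in this order, K has dimension 0 with simplices:

  0-simplices (4): [0], [1], [2], [3]

so the chain groups are C_0 ≅ Z^4.

Reading off H_k = ker ∂_k / im ∂_{k+1}:

  H_0: rank C_0 − rank ∂_1 = 4 − 0 = 4, and there is no ∂_1, so H_0 = Z^4.

H_0 ≅ Z^4.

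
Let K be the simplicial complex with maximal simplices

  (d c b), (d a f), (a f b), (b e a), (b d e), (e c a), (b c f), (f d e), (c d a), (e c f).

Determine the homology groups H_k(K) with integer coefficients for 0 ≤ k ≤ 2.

H_0 = Z,  H_1 = Z/2,  H_2 = 0.

Order the vertices as a < b < c < d < e < f. Listing each simplex with vertices in this order, K has dimension 2 with simplices:

  0-simplices (6): a, b, c, d, e, f
  1-simplices (15): ab, ac, ad, ae, af, bc, bd, be, bf, cd, ce, cf, de, df, ef
  2-simplices (10): abe, abf, acd, ace, adf, bcd, bcf, bde, cef, def

so the chain groups are C_0 ≅ Z^6, C_1 ≅ Z^15, C_2 ≅ Z^10.

The boundary map ∂_1: C_1 → C_0 sends each edge [p,q] (with p < q) to q − p. For instance
  ∂ce = e − c.
This gives a 6×15 integer matrix of rank 5; reducing to Smith normal form yields diagonal entries (1,1,1,1,1).

∂_2: C_2 → C_1 maps a triangle to the signed sum of its edges. For instance
  ∂bcf = cf − bf + bc,
  ∂cef = ef − cf + ce.
The resulting 15×10 matrix has rank 10, and its Smith normal form has invariant factors (1,1,1,1,1,1,1,1,1,2).

From H_k ≅ ker(∂_k) / im(∂_{k+1}) we obtain:

  H_0: rank C_0 − rank ∂_1 = 6 − 5 = 1, and the invariant factors of ∂_1 are all 1, so H_0 ≅ Z.
  H_1: rank ker ∂_1 − rank ∂_2 = (15 − 5) − 10 = 0, and ∂_2 has invariant factor 2 > 1, so H_1 ≅ Z/2.
  H_2: rank ker ∂_2 − rank ∂_3 = (10 − 10) − 0 = 0, and there is no ∂_3, so H_2 ≅ 0.

(K is a triangulation of the real projective plane RP^2.)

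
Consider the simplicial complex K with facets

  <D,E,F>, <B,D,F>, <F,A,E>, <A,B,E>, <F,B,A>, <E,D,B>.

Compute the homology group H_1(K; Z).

K has 5 vertices, 9 edges, 6 triangles.
rank ∂_1 = 4, rank ∂_2 = 5 ⇒ b_1 = 9 − 4 − 5 = 0; all invariant factors of ∂_2 are 1 so no torsion. So H_1 ≅ 0.

H_1 = 0.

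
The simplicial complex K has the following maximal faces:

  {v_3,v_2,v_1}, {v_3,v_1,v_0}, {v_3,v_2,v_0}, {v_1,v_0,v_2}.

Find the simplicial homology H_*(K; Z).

H_0 = Z,  H_1 = 0,  H_2 = Z.

Take the total order v_0 < v_1 < v_2 < v_3 on the vertex set. Then K (dimension 2) consists of the simplices:

  0-simplices (4): [v_0], [v_1], [v_2], [v_3]
  1-simplices (6): [v_0,v_1], [v_0,v_2], [v_0,v_3], [v_1,v_2], [v_1,v_3], [v_2,v_3]
  2-simplices (4): [v_0,v_1,v_2], [v_0,v_1,v_3], [v_0,v_2,v_3], [v_1,v_2,v_3]

Hence C_0 ≅ Z^4, C_1 ≅ Z^6, C_2 ≅ Z^4.

∂_1: C_1 → C_0 is given by ∂[p,q] = [q] − [p].
This gives a 4×6 integer matrix of rank 3; reducing to Smith normal form yields diagonal entries (1,1,1).

Boundary ∂_2: C_2 → C_1 maps a triangle to the signed sum of its edges. For instance
  ∂[v_0,v_2,v_3] = [v_2,v_3] − [v_0,v_3] + [v_0,v_2],
  ∂[v_0,v_1,v_2] = [v_1,v_2] − [v_0,v_2] + [v_0,v_1].
As a 6×4 matrix over Z this has rank 3, with invariant factors (1,1,1).

From H_k ≅ ker(∂_k) / im(∂_{k+1}) we obtain:

  H_0: rank C_0 − rank ∂_1 = 4 − 3 = 1, and the invariant factors of ∂_1 are all 1, so H_0 ≅ Z.
  H_1: rank ker ∂_1 − rank ∂_2 = (6 − 3) − 3 = 0, and the invariant factors of ∂_2 are all 1, so H_1 ≅ 0.
  H_2: rank ker ∂_2 − rank ∂_3 = (4 − 3) − 0 = 1, and there is no ∂_3, so H_2 ≅ Z.

As a check, the Euler characteristic is 4 − 6 + 4 = 2, which agrees with 1 − 0 + 1 = 2.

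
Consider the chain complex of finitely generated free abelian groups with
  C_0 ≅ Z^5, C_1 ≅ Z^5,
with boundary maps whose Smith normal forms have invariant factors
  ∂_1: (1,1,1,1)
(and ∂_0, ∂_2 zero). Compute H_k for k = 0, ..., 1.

H_0: b_0 = 5 − 0 − 4 = 1; torsion from ∂_1 factors > 1: none. So H_0 ≅ Z.
H_1: b_1 = 5 − 4 − 0 = 1; torsion from ∂_2 factors > 1: none. So H_1 ≅ Z.

H_0 ≅ Z,  H_1 ≅ Z.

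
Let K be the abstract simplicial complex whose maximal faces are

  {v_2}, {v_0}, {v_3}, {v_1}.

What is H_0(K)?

Fix the vertex order v_0 < v_1 < v_2 < v_3 and write every simplex with vertices in increasing order. Then dim K = 0 and the simplices of K are:

  0-simplices (4): [v_0], [v_1], [v_2], [v_3]

so the chain groups are C_0 ≅ Z^4.

From H_k ≅ ker(∂_k) / im(∂_{k+1}) we obtain:

  H_0: rank C_0 − rank ∂_1 = 4 − 0 = 4, and there is no ∂_1, so H_0 = Z^4.

H_0 = Z^4.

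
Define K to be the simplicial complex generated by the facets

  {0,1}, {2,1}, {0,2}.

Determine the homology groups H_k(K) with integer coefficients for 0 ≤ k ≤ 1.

We work with the vertex ordering 0 < 1 < 2. The simplices of K, each written with vertices in increasing order, are:

  0-simplices (3): [0], [1], [2]
  1-simplices (3): [0,1], [0,2], [1,2]

giving chain groups C_0 ≅ Z^3, C_1 ≅ Z^3.

The boundary map ∂_1: C_1 → C_0 is given by ∂[p,q] = [q] − [p]. For instance
  ∂[0,2] = [2] − [0].
This gives a 3×3 integer matrix of rank 2; reducing to Smith normal form yields diagonal entries (1,1).

Reading off H_k = ker ∂_k / im ∂_{k+1}:

  H_0: rank C_0 − rank ∂_1 = 3 − 2 = 1, and the invariant factors of ∂_1 are all 1, so H_0 ≅ Z.
  H_1: rank ker ∂_1 − rank ∂_2 = (3 − 2) − 0 = 1, and there is no ∂_2, so H_1 ≅ Z.

As a check, the Euler characteristic is 3 − 3 = 0, which agrees with 1 − 1 = 0.
(K is a triangulation of the circle S^1.)

H_0 ≅ Z,  H_1 ≅ Z.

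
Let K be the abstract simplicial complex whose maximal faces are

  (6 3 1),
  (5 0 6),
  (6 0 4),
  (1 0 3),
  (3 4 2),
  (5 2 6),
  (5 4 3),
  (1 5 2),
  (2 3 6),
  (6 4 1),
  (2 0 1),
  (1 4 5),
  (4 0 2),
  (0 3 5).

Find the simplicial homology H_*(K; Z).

H_0 = Z,  H_1 = Z^2,  H_2 = Z.

We work with the vertex ordering 0 < 1 < 2 < 3 < 4 < 5 < 6. The simplices of K, each written with vertices in increasing order, are:

  0-simplices (7): [0], [1], [2], [3], [4], [5], [6]
  1-simplices (21): [0,1], [0,2], [0,3], [0,4], [0,5], [0,6], [1,2], [1,3], [1,4], [1,5], [1,6], [2,3], [2,4], [2,5], [2,6], [3,4], [3,5], [3,6], [4,5], [4,6], [5,6]
  2-simplices (14): [0,1,2], [0,1,3], [0,2,4], [0,3,5], [0,4,6], [0,5,6], [1,2,5], [1,3,6], [1,4,5], [1,4,6], [2,3,4], [2,3,6], [2,5,6], [3,4,5]

giving chain groups C_0 ≅ Z^7, C_1 ≅ Z^21, C_2 ≅ Z^14.

The boundary map ∂_1: C_1 → C_0 sends each edge [p,q] (with p < q) to q − p. For instance
  ∂[0,3] = [3] − [0].
This gives a 7×21 integer matrix of rank 6; reducing to Smith normal form yields diagonal entries (1,1,1,1,1,1).

∂_2: C_2 → C_1 sends each 2-simplex [p,q,r] to [q,r] − [p,r] + [p,q]. For instance
  ∂[0,2,4] = [2,4] − [0,4] + [0,2],
  ∂[2,3,4] = [3,4] − [2,4] + [2,3].
As a 21×14 matrix over Z this has rank 13, with invariant factors (1,1,1,1,1,1,1,1,1,1,1,1,1).

Reading off H_k = ker ∂_k / im ∂_{k+1}:

  H_0: rank C_0 − rank ∂_1 = 7 − 6 = 1, and the invariant factors of ∂_1 are all 1, so H_0 ≅ Z.
  H_1: rank ker ∂_1 − rank ∂_2 = (21 − 6) − 13 = 2, and the invariant factors of ∂_2 are all 1, so H_1 ≅ Z^2.
  H_2: rank ker ∂_2 − rank ∂_3 = (14 − 13) − 0 = 1, and there is no ∂_3, so H_2 ≅ Z.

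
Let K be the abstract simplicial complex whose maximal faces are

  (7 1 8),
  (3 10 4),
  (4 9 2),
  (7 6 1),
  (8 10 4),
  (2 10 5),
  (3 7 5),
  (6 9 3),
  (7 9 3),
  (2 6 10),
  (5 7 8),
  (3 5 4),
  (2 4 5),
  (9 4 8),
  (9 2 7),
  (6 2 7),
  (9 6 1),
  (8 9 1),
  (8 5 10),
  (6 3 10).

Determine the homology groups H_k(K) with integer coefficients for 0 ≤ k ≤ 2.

H_0 = Z,  H_1 = Z ⊕ Z/2Z,  H_2 = 0.

Order the vertices as 1 < 2 < 3 < 4 < 5 < 6 < 7 < 8 < 9 < 10. Listing each simplex with vertices in this order, K has dimension 2 with simplices:

  0-simplices (10): [1], [2], [3], [4], [5], [6], [7], [8], [9], [10]
  1-simplices (30): (30 of them)
  2-simplices (20): (20 of them)

giving chain groups C_0 ≅ Z^10, C_1 ≅ Z^30, C_2 ≅ Z^20.

The boundary map ∂_1: C_1 → C_0 sends each edge [p,q] (with p < q) to q − p.
This gives a 10×30 integer matrix of rank 9; reducing to Smith normal form yields diagonal entries (1,1,1,1,1,1,1,1,1).

The boundary map ∂_2: C_2 → C_1 sends each 2-simplex [p,q,r] to [q,r] − [p,r] + [p,q]. For instance
  ∂[2,7,9] = [7,9] − [2,9] + [2,7],
  ∂[5,7,8] = [7,8] − [5,8] + [5,7].
As a 30×20 matrix over Z this has rank 20, with invariant factors (1,1,1,1,1,1,1,1,1,1,1,1,1,1,1,1,1,1,1,2).

From H_k ≅ ker(∂_k) / im(∂_{k+1}) we obtain:

  H_0: rank C_0 − rank ∂_1 = 10 − 9 = 1, and the invariant factors of ∂_1 are all 1, so H_0 ≅ Z.
  H_1: rank ker ∂_1 − rank ∂_2 = (30 − 9) − 20 = 1, and ∂_2 has invariant factor 2 > 1, so H_1 ≅ Z ⊕ Z/2Z.
  H_2: rank ker ∂_2 − rank ∂_3 = (20 − 20) − 0 = 0, and there is no ∂_3, so H_2 ≅ 0.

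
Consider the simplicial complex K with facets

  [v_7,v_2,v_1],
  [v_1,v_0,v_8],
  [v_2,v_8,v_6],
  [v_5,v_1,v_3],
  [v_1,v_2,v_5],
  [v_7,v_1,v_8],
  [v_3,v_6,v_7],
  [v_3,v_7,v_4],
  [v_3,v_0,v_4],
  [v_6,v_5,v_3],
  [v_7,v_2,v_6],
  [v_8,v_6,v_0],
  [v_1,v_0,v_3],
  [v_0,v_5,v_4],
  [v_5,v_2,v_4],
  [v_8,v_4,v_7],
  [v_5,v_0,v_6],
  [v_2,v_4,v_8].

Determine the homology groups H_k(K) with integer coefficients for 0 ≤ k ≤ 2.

Fix the vertex order v_0 < v_1 < v_2 < v_3 < v_4 < v_5 < v_6 < v_7 < v_8 and write every simplex with vertices in increasing order. Then dim K = 2 and the simplices of K are:

  0-simplices (9): [v_0], [v_1], [v_2], [v_3], [v_4], [v_5], [v_6], [v_7], [v_8]
  1-simplices (27): (27 of them)
  2-simplices (18): (18 of them)

Hence C_0 ≅ Z^9, C_1 ≅ Z^27, C_2 ≅ Z^18.

∂_1: C_1 → C_0 is given by ∂[p,q] = [q] − [p].
The 9×27 boundary matrix has rank 8 and Smith normal form diag(1,1,1,1,1,1,1,1).

Boundary ∂_2: C_2 → C_1 acts by ∂[p,q,r] = [q,r] − [p,r] + [p,q]. For instance
  ∂[v_2,v_4,v_5] = [v_4,v_5] − [v_2,v_5] + [v_2,v_4],
  ∂[v_0,v_6,v_8] = [v_6,v_8] − [v_0,v_8] + [v_0,v_6].
As a 27×18 matrix over Z this has rank 18, with invariant factors (1,1,1,1,1,1,1,1,1,1,1,1,1,1,1,1,1,2).

From H_k ≅ ker(∂_k) / im(∂_{k+1}) we obtain:

  H_0: rank C_0 − rank ∂_1 = 9 − 8 = 1, and the invariant factors of ∂_1 are all 1, so H_0 ≅ Z.
  H_1: rank ker ∂_1 − rank ∂_2 = (27 − 8) − 18 = 1, and ∂_2 has invariant factor 2 > 1, so H_1 ≅ Z ⊕ Z/2Z.
  H_2: rank ker ∂_2 − rank ∂_3 = (18 − 18) − 0 = 0, and there is no ∂_3, so H_2 ≅ 0.

(K is a triangulation of the Klein bottle.)

H_0 = Z,  H_1 = Z ⊕ Z/2Z,  H_2 = 0.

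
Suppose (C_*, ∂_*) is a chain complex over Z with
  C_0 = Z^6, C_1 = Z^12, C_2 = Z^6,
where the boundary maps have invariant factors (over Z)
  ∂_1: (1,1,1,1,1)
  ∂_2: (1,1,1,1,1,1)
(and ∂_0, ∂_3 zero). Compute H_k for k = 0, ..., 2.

H_0 ≅ Z,  H_1 ≅ Z,  H_2 = 0.

H_0: b_0 = 6 − 0 − 5 = 1; torsion from ∂_1 factors > 1: none. So H_0 ≅ Z.
H_1: b_1 = 12 − 5 − 6 = 1; torsion from ∂_2 factors > 1: none. So H_1 ≅ Z.
H_2: b_2 = 6 − 6 − 0 = 0; torsion from ∂_3 factors > 1: none. So H_2 ≅ 0.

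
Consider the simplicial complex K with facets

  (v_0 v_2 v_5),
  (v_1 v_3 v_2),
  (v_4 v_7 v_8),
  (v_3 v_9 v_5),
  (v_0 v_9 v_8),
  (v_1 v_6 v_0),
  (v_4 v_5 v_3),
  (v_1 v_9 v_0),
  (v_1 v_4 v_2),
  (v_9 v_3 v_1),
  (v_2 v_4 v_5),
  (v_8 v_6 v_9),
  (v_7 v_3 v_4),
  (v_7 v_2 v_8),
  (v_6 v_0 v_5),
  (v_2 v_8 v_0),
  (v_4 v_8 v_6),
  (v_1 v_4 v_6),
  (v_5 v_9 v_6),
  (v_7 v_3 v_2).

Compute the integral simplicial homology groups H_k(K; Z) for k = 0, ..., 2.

H_0 = Z,  H_1 = Z ⊕ Z_2,  H_2 = 0.

We work with the vertex ordering v_0 < v_1 < v_2 < v_3 < v_4 < v_5 < v_6 < v_7 < v_8 < v_9. The simplices of K, each written with vertices in increasing order, are:

  0-simplices (10): [v_0], [v_1], [v_2], [v_3], [v_4], [v_5], [v_6], [v_7], [v_8], [v_9]
  1-simplices (30): (30 of them)
  2-simplices (20): (20 of them)

Hence C_0 ≅ Z^10, C_1 ≅ Z^30, C_2 ≅ Z^20.

∂_1: C_1 → C_0 is given by ∂[p,q] = [q] − [p].
As a 10×30 matrix over Z this has rank 9, with invariant factors (1,1,1,1,1,1,1,1,1).

Boundary ∂_2: C_2 → C_1 sends each 2-simplex [p,q,r] to [q,r] − [p,r] + [p,q]. For instance
  ∂[v_1,v_4,v_6] = [v_4,v_6] − [v_1,v_6] + [v_1,v_4],
  ∂[v_0,v_2,v_5] = [v_2,v_5] − [v_0,v_5] + [v_0,v_2].
As a 30×20 matrix over Z this has rank 20, with invariant factors (1,1,1,1,1,1,1,1,1,1,1,1,1,1,1,1,1,1,1,2).

Now H_k = ker ∂_k / im ∂_{k+1}, so:

  H_0: rank C_0 − rank ∂_1 = 10 − 9 = 1, and the invariant factors of ∂_1 are all 1, so H_0 = Z.
  H_1: rank ker ∂_1 − rank ∂_2 = (30 − 9) − 20 = 1, and ∂_2 has invariant factor 2 > 1, so H_1 = Z ⊕ Z_2.
  H_2: rank ker ∂_2 − rank ∂_3 = (20 − 20) − 0 = 0, and there is no ∂_3, so H_2 = 0.

As a check, the Euler characteristic is 10 − 30 + 20 = 0, which agrees with 1 − 1 + 0 = 0.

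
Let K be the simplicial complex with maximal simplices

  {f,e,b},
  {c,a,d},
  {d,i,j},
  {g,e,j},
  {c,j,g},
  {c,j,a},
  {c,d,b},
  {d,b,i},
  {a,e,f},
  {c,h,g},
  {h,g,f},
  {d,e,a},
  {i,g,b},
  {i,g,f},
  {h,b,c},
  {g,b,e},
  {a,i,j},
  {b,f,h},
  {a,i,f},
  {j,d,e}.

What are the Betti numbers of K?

b_0 = 1, b_1 = 1, b_2 = 0.

Fix the vertex order a < b < c < d < e < f < g < h < i < j and write every simplex with vertices in increasing order. Then dim K = 2 and the simplices of K are:

  0-simplices (10): a, b, c, d, e, f, g, h, i, j
  1-simplices (30): ac, ad, ae, af, ai, aj, bc, bd, be, bf, bg, bh, bi, cd, cg, ch, cj, de, di, dj, ef, eg, ej, fg, fh, fi, gh, gi, gj, ij
  2-simplices (20): acd, acj, ade, aef, afi, aij, bcd, bch, bdi, bef, beg, bfh, bgi, cgh, cgj, dej, dij, egj, fgh, fgi

so the chain groups are C_0 ≅ Z^10, C_1 ≅ Z^30, C_2 ≅ Z^20.

The boundary map ∂_1: C_1 → C_0 is given by ∂[p,q] = [q] − [p]. For instance
  ∂ej = j − e.
The resulting 10×30 matrix has rank 9, and its Smith normal form has invariant factors (1,1,1,1,1,1,1,1,1).

Boundary ∂_2: C_2 → C_1 acts by ∂[p,q,r] = [q,r] − [p,r] + [p,q]. For instance
  ∂ade = de − ae + ad,
  ∂acj = cj − aj + ac.
This gives a 30×20 integer matrix of rank 20; reducing to Smith normal form yields diagonal entries (1,1,1,1,1,1,1,1,1,1,1,1,1,1,1,1,1,1,1,2).

From H_k ≅ ker(∂_k) / im(∂_{k+1}) we obtain:

  H_0: rank C_0 − rank ∂_1 = 10 − 9 = 1, and the invariant factors of ∂_1 are all 1, so H_0 ≅ Z.
  H_1: rank ker ∂_1 − rank ∂_2 = (30 − 9) − 20 = 1, and ∂_2 has invariant factor 2 > 1, so H_1 ≅ Z ⊕ Z/2Z.
  H_2: rank ker ∂_2 − rank ∂_3 = (20 − 20) − 0 = 0, and there is no ∂_3, so H_2 ≅ 0.

Hence the Betti numbers are b_0 = 1, b_1 = 1, b_2 = 0.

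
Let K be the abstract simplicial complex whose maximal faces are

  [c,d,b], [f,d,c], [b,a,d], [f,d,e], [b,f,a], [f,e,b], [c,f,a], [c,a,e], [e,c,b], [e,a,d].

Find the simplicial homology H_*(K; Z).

Fix the vertex order a < b < c < d < e < f and write every simplex with vertices in increasing order. Then dim K = 2 and the simplices of K are:

  0-simplices (6): a, b, c, d, e, f
  1-simplices (15): ab, ac, ad, ae, af, bc, bd, be, bf, cd, ce, cf, de, df, ef
  2-simplices (10): abd, abf, ace, acf, ade, bcd, bce, bef, cdf, def

giving chain groups C_0 ≅ Z^6, C_1 ≅ Z^15, C_2 ≅ Z^10.

∂_1: C_1 → C_0 maps an edge to its endpoints' difference, ∂[p,q] = q − p.
As a 6×15 matrix over Z this has rank 5, with invariant factors (1,1,1,1,1).

∂_2: C_2 → C_1 acts by ∂[p,q,r] = [q,r] − [p,r] + [p,q]. For instance
  ∂cdf = df − cf + cd,
  ∂ace = ce − ae + ac.
This gives a 15×10 integer matrix of rank 10; reducing to Smith normal form yields diagonal entries (1,1,1,1,1,1,1,1,1,2).

Now H_k = ker ∂_k / im ∂_{k+1}, so:

  H_0: rank C_0 − rank ∂_1 = 6 − 5 = 1, and the invariant factors of ∂_1 are all 1, so H_0 = Z.
  H_1: rank ker ∂_1 − rank ∂_2 = (15 − 5) − 10 = 0, and ∂_2 has invariant factor 2 > 1, so H_1 = Z/2.
  H_2: rank ker ∂_2 − rank ∂_3 = (10 − 10) − 0 = 0, and there is no ∂_3, so H_2 = 0.

H_0 ≅ Z,  H_1 ≅ Z/2,  H_2 = 0.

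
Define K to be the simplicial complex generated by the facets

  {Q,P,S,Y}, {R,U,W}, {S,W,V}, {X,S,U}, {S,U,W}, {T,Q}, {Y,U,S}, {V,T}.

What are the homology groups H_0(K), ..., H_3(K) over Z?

Take the total order P < Q < R < S < T < U < V < W < X < Y on the vertex set. Then K (dimension 3) consists of the simplices:

  0-simplices (10): P, Q, R, S, T, U, V, W, X, Y
  1-simplices (18): PQ, PS, PY, QS, QT, QY, RU, RW, SU, SV, SW, SX, SY, TV, UW, UX, UY, VW
  2-simplices (9): PQS, PQY, PSY, QSY, RUW, SUW, SUX, SUY, SVW
  3-simplices (1): PQSY

Hence C_0 ≅ Z^10, C_1 ≅ Z^18, C_2 ≅ Z^9, C_3 ≅ Z^1.

Boundary ∂_1: C_1 → C_0 maps an edge to its endpoints' difference, ∂[p,q] = q − p.
This gives a 10×18 integer matrix of rank 9; reducing to Smith normal form yields diagonal entries (1,1,1,1,1,1,1,1,1).

∂_2: C_2 → C_1 acts by ∂[p,q,r] = [q,r] − [p,r] + [p,q]. For instance
  ∂SVW = VW − SW + SV,
  ∂PSY = SY − PY + PS.
The resulting 18×9 matrix has rank 8, and its Smith normal form has invariant factors (1,1,1,1,1,1,1,1).

Boundary ∂_3: C_3 → C_2 sends each 3-simplex σ to the alternating sum Σ_i (−1)^i (σ with its i-th vertex removed). For instance
  ∂PQSY = QSY − PSY + PQY − PQS.
As a 9×1 matrix over Z this has rank 1, with invariant factors (1).

Computing H_k = (kernel of ∂_k) / (image of ∂_{k+1}):

  H_0: rank C_0 − rank ∂_1 = 10 − 9 = 1, and the invariant factors of ∂_1 are all 1, so H_0 = Z.
  H_1: rank ker ∂_1 − rank ∂_2 = (18 − 9) − 8 = 1, and the invariant factors of ∂_2 are all 1, so H_1 = Z.
  H_2: rank ker ∂_2 − rank ∂_3 = (9 − 8) − 1 = 0, and the invariant factors of ∂_3 are all 1, so H_2 = 0.
  H_3: rank ker ∂_3 − rank ∂_4 = (1 − 1) − 0 = 0, and there is no ∂_4, so H_3 = 0.

As a check, the Euler characteristic is 10 − 18 + 9 − 1 = 0, which agrees with 1 − 1 + 0 − 0 = 0.

H_0 = Z,  H_1 = Z,  H_2 = 0,  H_3 = 0.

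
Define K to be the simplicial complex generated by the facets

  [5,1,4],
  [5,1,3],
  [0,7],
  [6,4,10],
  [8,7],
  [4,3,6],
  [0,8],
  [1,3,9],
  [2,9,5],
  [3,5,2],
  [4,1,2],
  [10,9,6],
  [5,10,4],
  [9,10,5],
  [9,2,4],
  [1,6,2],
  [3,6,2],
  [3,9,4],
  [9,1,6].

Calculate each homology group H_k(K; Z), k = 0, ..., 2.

H_0 ≅ Z^2,  H_1 ≅ Z^3,  H_2 ≅ Z.

Take the total order 0 < 1 < 2 < 3 < 4 < 5 < 6 < 7 < 8 < 9 < 10 on the vertex set. Then K (dimension 2) consists of the simplices:

  0-simplices (11): [0], [1], [2], [3], [4], [5], [6], [7], [8], [9], [10]
  1-simplices (27): (27 of them)
  2-simplices (16): [1,2,4], [1,2,6], [1,3,5], [1,3,9], [1,4,5], [1,6,9], [2,3,5], [2,3,6], [2,4,9], [2,5,9], [3,4,6], [3,4,9], [4,5,10], [4,6,10], [5,9,10], [6,9,10]

Hence C_0 ≅ Z^11, C_1 ≅ Z^27, C_2 ≅ Z^16.

The boundary map ∂_1: C_1 → C_0 is given by ∂[p,q] = [q] − [p].
The resulting 11×27 matrix has rank 9, and its Smith normal form has invariant factors (1,1,1,1,1,1,1,1,1).

∂_2: C_2 → C_1 acts by ∂[p,q,r] = [q,r] − [p,r] + [p,q]. For instance
  ∂[2,4,9] = [4,9] − [2,9] + [2,4],
  ∂[5,9,10] = [9,10] − [5,10] + [5,9].
The 27×16 boundary matrix has rank 15 and Smith normal form diag(1,1,1,1,1,1,1,1,1,1,1,1,1,1,1).

Reading off H_k = ker ∂_k / im ∂_{k+1}:

  H_0: rank C_0 − rank ∂_1 = 11 − 9 = 2, and the invariant factors of ∂_1 are all 1, so H_0 = Z^2.
  H_1: rank ker ∂_1 − rank ∂_2 = (27 − 9) − 15 = 3, and the invariant factors of ∂_2 are all 1, so H_1 = Z^3.
  H_2: rank ker ∂_2 − rank ∂_3 = (16 − 15) − 0 = 1, and there is no ∂_3, so H_2 = Z.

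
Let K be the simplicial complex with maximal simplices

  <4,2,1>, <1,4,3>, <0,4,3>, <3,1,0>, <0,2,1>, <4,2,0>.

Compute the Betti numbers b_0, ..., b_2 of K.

b_0 = 1, b_1 = 0, b_2 = 1.

We work with the vertex ordering 0 < 1 < 2 < 3 < 4. The simplices of K, each written with vertices in increasing order, are:

  0-simplices (5): [0], [1], [2], [3], [4]
  1-simplices (9): [0,1], [0,2], [0,3], [0,4], [1,2], [1,3], [1,4], [2,4], [3,4]
  2-simplices (6): [0,1,2], [0,1,3], [0,2,4], [0,3,4], [1,2,4], [1,3,4]

giving chain groups C_0 ≅ Z^5, C_1 ≅ Z^9, C_2 ≅ Z^6.

∂_1: C_1 → C_0 sends each edge [p,q] (with p < q) to q − p.
The resulting 5×9 matrix has rank 4, and its Smith normal form has invariant factors (1,1,1,1).

Boundary ∂_2: C_2 → C_1 sends each 2-simplex [p,q,r] to [q,r] − [p,r] + [p,q]. For instance
  ∂[0,2,4] = [2,4] − [0,4] + [0,2],
  ∂[1,2,4] = [2,4] − [1,4] + [1,2].
The resulting 9×6 matrix has rank 5, and its Smith normal form has invariant factors (1,1,1,1,1).

Reading off H_k = ker ∂_k / im ∂_{k+1}:

  H_0: rank C_0 − rank ∂_1 = 5 − 4 = 1, and the invariant factors of ∂_1 are all 1, so H_0 = Z.
  H_1: rank ker ∂_1 − rank ∂_2 = (9 − 4) − 5 = 0, and the invariant factors of ∂_2 are all 1, so H_1 = 0.
  H_2: rank ker ∂_2 − rank ∂_3 = (6 − 5) − 0 = 1, and there is no ∂_3, so H_2 = Z.

(K is a triangulation of the 2-sphere S^2.)

Hence the Betti numbers are b_0 = 1, b_1 = 0, b_2 = 1.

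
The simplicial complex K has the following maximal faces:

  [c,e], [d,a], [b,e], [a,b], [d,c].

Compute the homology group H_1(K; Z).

K has 5 vertices, 5 edges.
rank ∂_1 = 4, rank ∂_2 = 0 ⇒ b_1 = 5 − 4 − 0 = 1. So H_1 = Z.

H_1 ≅ Z.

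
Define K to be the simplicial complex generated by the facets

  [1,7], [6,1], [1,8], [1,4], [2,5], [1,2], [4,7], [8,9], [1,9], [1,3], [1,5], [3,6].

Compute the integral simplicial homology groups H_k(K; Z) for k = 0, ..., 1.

H_0 = Z,  H_1 = Z^4.

K has 9 vertices, 12 edges.
rank ∂_0 = 0, rank ∂_1 = 8 ⇒ b_0 = 9 − 0 − 8 = 1; all invariant factors of ∂_1 are 1 so no torsion. So H_0 = Z.
rank ∂_1 = 8, rank ∂_2 = 0 ⇒ b_1 = 12 − 8 − 0 = 4. So H_1 = Z^4.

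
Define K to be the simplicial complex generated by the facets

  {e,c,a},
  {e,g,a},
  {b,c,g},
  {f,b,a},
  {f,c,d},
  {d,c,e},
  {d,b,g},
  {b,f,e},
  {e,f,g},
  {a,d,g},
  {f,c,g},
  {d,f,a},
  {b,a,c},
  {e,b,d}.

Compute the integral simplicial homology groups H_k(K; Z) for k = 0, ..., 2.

Take the total order a < b < c < d < e < f < g on the vertex set. Then K (dimension 2) consists of the simplices:

  0-simplices (7): a, b, c, d, e, f, g
  1-simplices (21): ab, ac, ad, ae, af, ag, bc, bd, be, bf, bg, cd, ce, cf, cg, de, df, dg, ef, eg, fg
  2-simplices (14): abc, abf, ace, adf, adg, aeg, bcg, bde, bdg, bef, cde, cdf, cfg, efg

Hence C_0 ≅ Z^7, C_1 ≅ Z^21, C_2 ≅ Z^14.

The boundary map ∂_1: C_1 → C_0 maps an edge to its endpoints' difference, ∂[p,q] = q − p.
This gives a 7×21 integer matrix of rank 6; reducing to Smith normal form yields diagonal entries (1,1,1,1,1,1).

Boundary ∂_2: C_2 → C_1 acts by ∂[p,q,r] = [q,r] − [p,r] + [p,q]. For instance
  ∂bde = de − be + bd,
  ∂bdg = dg − bg + bd.
As a 21×14 matrix over Z this has rank 13, with invariant factors (1,1,1,1,1,1,1,1,1,1,1,1,1).

Reading off H_k = ker ∂_k / im ∂_{k+1}:

  H_0: rank C_0 − rank ∂_1 = 7 − 6 = 1, and the invariant factors of ∂_1 are all 1, so H_0 = Z.
  H_1: rank ker ∂_1 − rank ∂_2 = (21 − 6) − 13 = 2, and the invariant factors of ∂_2 are all 1, so H_1 = Z^2.
  H_2: rank ker ∂_2 − rank ∂_3 = (14 − 13) − 0 = 1, and there is no ∂_3, so H_2 = Z.

H_0 = Z,  H_1 = Z^2,  H_2 = Z.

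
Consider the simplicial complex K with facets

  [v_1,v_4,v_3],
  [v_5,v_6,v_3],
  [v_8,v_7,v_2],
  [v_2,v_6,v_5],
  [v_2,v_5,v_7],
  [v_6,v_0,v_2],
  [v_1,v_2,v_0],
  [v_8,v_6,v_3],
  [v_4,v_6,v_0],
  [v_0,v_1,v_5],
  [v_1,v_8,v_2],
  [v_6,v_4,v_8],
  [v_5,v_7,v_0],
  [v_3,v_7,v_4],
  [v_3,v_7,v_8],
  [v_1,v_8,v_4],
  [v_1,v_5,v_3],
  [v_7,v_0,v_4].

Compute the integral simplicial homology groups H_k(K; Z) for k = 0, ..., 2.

Order the vertices as v_0 < v_1 < v_2 < v_3 < v_4 < v_5 < v_6 < v_7 < v_8. Listing each simplex with vertices in this order, K has dimension 2 with simplices:

  0-simplices (9): [v_0], [v_1], [v_2], [v_3], [v_4], [v_5], [v_6], [v_7], [v_8]
  1-simplices (27): (27 of them)
  2-simplices (18): (18 of them)

Hence C_0 ≅ Z^9, C_1 ≅ Z^27, C_2 ≅ Z^18.

Boundary ∂_1: C_1 → C_0 sends each edge [p,q] (with p < q) to q − p. For instance
  ∂[v_4,v_8] = [v_8] − [v_4].
The 9×27 boundary matrix has rank 8 and Smith normal form diag(1,1,1,1,1,1,1,1).

Boundary ∂_2: C_2 → C_1 sends each 2-simplex [p,q,r] to [q,r] − [p,r] + [p,q]. For instance
  ∂[v_3,v_7,v_8] = [v_7,v_8] − [v_3,v_8] + [v_3,v_7],
  ∂[v_2,v_7,v_8] = [v_7,v_8] − [v_2,v_8] + [v_2,v_7].
The 27×18 boundary matrix has rank 18 and Smith normal form diag(1,1,1,1,1,1,1,1,1,1,1,1,1,1,1,1,1,2).

Computing H_k = (kernel of ∂_k) / (image of ∂_{k+1}):

  H_0: rank C_0 − rank ∂_1 = 9 − 8 = 1, and the invariant factors of ∂_1 are all 1, so H_0 ≅ Z.
  H_1: rank ker ∂_1 − rank ∂_2 = (27 − 8) − 18 = 1, and ∂_2 has invariant factor 2 > 1, so H_1 ≅ Z ⊕ Z/2.
  H_2: rank ker ∂_2 − rank ∂_3 = (18 − 18) − 0 = 0, and there is no ∂_3, so H_2 ≅ 0.

As a check, the Euler characteristic is 9 − 27 + 18 = 0, which agrees with 1 − 1 + 0 = 0.
(K is a triangulation of the Klein bottle.)

H_0 ≅ Z,  H_1 ≅ Z ⊕ Z/2,  H_2 = 0.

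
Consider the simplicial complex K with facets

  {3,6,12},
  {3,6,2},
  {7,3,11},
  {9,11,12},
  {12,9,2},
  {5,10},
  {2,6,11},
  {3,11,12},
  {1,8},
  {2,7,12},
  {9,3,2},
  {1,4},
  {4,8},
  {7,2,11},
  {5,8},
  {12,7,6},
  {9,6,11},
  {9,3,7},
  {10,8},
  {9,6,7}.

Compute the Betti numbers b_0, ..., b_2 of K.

b_0 = 2, b_1 = 4, b_2 = 1.

K has 12 vertices, 27 edges, 14 triangles.
rank ∂_0 = 0, rank ∂_1 = 10 ⇒ b_0 = 12 − 0 − 10 = 2; all invariant factors of ∂_1 are 1 so no torsion. So H_0 ≅ Z^2.
rank ∂_1 = 10, rank ∂_2 = 13 ⇒ b_1 = 27 − 10 − 13 = 4; all invariant factors of ∂_2 are 1 so no torsion. So H_1 ≅ Z^4.
rank ∂_2 = 13, rank ∂_3 = 0 ⇒ b_2 = 14 − 13 − 0 = 1. So H_2 ≅ Z.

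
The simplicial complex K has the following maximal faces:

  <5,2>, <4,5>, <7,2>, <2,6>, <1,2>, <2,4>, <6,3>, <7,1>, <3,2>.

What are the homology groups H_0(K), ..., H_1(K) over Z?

Fix the vertex order 1 < 2 < 3 < 4 < 5 < 6 < 7 and write every simplex with vertices in increasing order. Then dim K = 1 and the simplices of K are:

  0-simplices (7): [1], [2], [3], [4], [5], [6], [7]
  1-simplices (9): [1,2], [1,7], [2,3], [2,4], [2,5], [2,6], [2,7], [3,6], [4,5]

giving chain groups C_0 ≅ Z^7, C_1 ≅ Z^9.

∂_1: C_1 → C_0 is given by ∂[p,q] = [q] − [p]. For instance
  ∂[3,6] = [6] − [3].
The 7×9 boundary matrix has rank 6 and Smith normal form diag(1,1,1,1,1,1).

Reading off H_k = ker ∂_k / im ∂_{k+1}:

  H_0: rank C_0 − rank ∂_1 = 7 − 6 = 1, and the invariant factors of ∂_1 are all 1, so H_0 = Z.
  H_1: rank ker ∂_1 − rank ∂_2 = (9 − 6) − 0 = 3, and there is no ∂_2, so H_1 = Z^3.

H_0 ≅ Z,  H_1 ≅ Z^3.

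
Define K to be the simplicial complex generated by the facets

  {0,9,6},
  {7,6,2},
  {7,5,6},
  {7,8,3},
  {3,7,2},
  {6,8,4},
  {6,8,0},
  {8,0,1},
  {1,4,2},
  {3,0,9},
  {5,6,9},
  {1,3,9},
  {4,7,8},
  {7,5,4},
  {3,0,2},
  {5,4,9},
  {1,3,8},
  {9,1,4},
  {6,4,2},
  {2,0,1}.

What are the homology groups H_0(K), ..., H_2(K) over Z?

Order the vertices as 0 < 1 < 2 < 3 < 4 < 5 < 6 < 7 < 8 < 9. Listing each simplex with vertices in this order, K has dimension 2 with simplices:

  0-simplices (10): [0], [1], [2], [3], [4], [5], [6], [7], [8], [9]
  1-simplices (30): (30 of them)
  2-simplices (20): (20 of them)

giving chain groups C_0 ≅ Z^10, C_1 ≅ Z^30, C_2 ≅ Z^20.

The boundary map ∂_1: C_1 → C_0 is given by ∂[p,q] = [q] − [p].
The resulting 10×30 matrix has rank 9, and its Smith normal form has invariant factors (1,1,1,1,1,1,1,1,1).

Boundary ∂_2: C_2 → C_1 sends each 2-simplex [p,q,r] to [q,r] − [p,r] + [p,q]. For instance
  ∂[1,3,9] = [3,9] − [1,9] + [1,3],
  ∂[0,3,9] = [3,9] − [0,9] + [0,3].
As a 30×20 matrix over Z this has rank 20, with invariant factors (1,1,1,1,1,1,1,1,1,1,1,1,1,1,1,1,1,1,1,2).

Reading off H_k = ker ∂_k / im ∂_{k+1}:

  H_0: rank C_0 − rank ∂_1 = 10 − 9 = 1, and the invariant factors of ∂_1 are all 1, so H_0 ≅ Z.
  H_1: rank ker ∂_1 − rank ∂_2 = (30 − 9) − 20 = 1, and ∂_2 has invariant factor 2 > 1, so H_1 ≅ Z ⊕ Z/2Z.
  H_2: rank ker ∂_2 − rank ∂_3 = (20 − 20) − 0 = 0, and there is no ∂_3, so H_2 ≅ 0.

As a check, the Euler characteristic is 10 − 30 + 20 = 0, which agrees with 1 − 1 + 0 = 0.

H_0 = Z,  H_1 = Z ⊕ Z/2Z,  H_2 = 0.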